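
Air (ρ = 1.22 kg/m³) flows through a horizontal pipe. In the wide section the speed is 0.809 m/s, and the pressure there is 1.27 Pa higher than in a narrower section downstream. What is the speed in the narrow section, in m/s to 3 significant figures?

v₂ = 1.65 m/s

Along the level pipe P + ½ρv² is conserved, hence v₂² = v₁² + 2(P₁ − P₂)/ρ.
v₂ = √(0.809² + 2·1.27/1.22) = √(0.654 + 2.08) = 1.65 m/s.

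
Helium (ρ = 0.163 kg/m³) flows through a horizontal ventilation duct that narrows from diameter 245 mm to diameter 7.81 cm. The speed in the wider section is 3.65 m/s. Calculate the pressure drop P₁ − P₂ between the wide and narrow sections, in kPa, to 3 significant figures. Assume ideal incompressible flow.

The volume flow rate is constant, so v₂ = (A₁/A₂)v₁ = (471/47.9)·3.65 = 35.9 m/s.
The pipe is horizontal, so Bernoulli reduces to P₁ + ½ρv₁² = P₂ + ½ρv₂².
P₁ − P₂ = ½·0.163·(35.9² − 3.65²) = ½·0.163·1280 = 104 Pa.

ΔP ≈ 0.104 kPa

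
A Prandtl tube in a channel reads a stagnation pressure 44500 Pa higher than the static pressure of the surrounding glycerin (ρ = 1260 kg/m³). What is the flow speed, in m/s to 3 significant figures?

v = 8.40 m/s

Bernoulli between the free stream and the stagnation point: ½ρv² = P_stag − P_static.
v = √(2ΔP/ρ) = √(2·44500/1260) = 8.40 m/s.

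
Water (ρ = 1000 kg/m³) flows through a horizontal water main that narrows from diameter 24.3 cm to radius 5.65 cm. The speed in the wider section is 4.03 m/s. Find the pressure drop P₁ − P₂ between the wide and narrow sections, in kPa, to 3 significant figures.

The volume flow rate is constant, so v₂ = (A₁/A₂)v₁ = (464/100)·4.03 = 18.6 m/s.
Bernoulli (h₁ = h₂): P₁ − P₂ = ½ρ(v₂² − v₁²).
P₁ − P₂ = ½·1000·(18.6² − 4.03²) = ½·1000·331 = 166000 Pa.

ΔP ≈ 166 kPa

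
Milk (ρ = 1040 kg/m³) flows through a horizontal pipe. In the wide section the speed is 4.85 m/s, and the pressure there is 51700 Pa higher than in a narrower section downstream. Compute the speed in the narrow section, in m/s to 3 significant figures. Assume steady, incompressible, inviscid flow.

v₂ ≈ 11.1 m/s

Along the level pipe P + ½ρv² is conserved, hence v₂² = v₁² + 2(P₁ − P₂)/ρ.
v₂ = √(4.85² + 2·51700/1040) = √(23.5 + 99.4) = 11.1 m/s.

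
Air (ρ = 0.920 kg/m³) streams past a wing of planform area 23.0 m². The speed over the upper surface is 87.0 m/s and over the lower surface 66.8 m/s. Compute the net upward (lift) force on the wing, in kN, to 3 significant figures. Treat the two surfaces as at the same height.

With equal heights on the two surfaces, Bernoulli gives P_lower − P_upper = ½ρ(v_upper² − v_lower²).
ΔP = ½·0.920·(87.0² − 66.8²) = 1430 Pa.
Lift = ΔP · A = 1430 × 23.0 = 32900 N.

F = 32.9 kN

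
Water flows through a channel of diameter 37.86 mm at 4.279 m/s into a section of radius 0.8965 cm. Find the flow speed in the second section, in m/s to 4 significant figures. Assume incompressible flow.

Continuity gives A₁v₁ = A₂v₂, so v₂ = (11.26 cm²)/(2.525 cm²) × 4.279 m/s = 19.08 m/s.

19.08 m/s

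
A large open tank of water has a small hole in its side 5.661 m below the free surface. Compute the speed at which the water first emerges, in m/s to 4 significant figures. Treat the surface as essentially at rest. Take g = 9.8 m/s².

v ≈ 10.53 m/s

With the surface at rest and both surface and jet at atmospheric pressure, Bernoulli gives ρg h = ½ρv², so v = √(2gh) = √(2·9.8·5.661) = 10.53 m/s.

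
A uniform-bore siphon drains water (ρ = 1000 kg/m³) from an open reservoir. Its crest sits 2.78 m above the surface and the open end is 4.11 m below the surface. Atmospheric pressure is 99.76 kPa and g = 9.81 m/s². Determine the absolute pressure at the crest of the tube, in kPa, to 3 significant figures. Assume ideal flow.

From the surface to the outlet (both open to atmosphere, surface at rest): v = √(2g·h_out) = √(2·9.81·4.11) = 8.98 m/s.
The bore is uniform, so the speed at the crest is the same v. Bernoulli surface→crest: P_atm = P_top + ½ρv² + ρg·h_top.
P_top = 99760 − ½·1000·8.98² − 1000·9.81·2.78 = 32200 Pa.

P_top = 32.2 kPa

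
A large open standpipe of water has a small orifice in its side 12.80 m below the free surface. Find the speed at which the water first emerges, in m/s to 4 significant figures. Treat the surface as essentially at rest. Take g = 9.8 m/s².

v ≈ 15.84 m/s

Torricelli's result v = √(2gh) gives v = √(2·9.8·12.80) = 15.84 m/s.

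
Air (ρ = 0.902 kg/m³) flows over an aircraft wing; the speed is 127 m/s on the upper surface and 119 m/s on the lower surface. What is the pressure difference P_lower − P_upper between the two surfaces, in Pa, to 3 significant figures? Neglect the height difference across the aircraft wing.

With negligible Δh, P + ½ρv² is constant, so P_low − P_up = ½ρ(v_up² − v_low²).
ΔP = ½·0.902·(127² − 119²) = 888 Pa.

888 Pa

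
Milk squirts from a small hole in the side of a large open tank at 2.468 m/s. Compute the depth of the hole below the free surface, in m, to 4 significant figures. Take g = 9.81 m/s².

Inverting v = √(2gh) gives h = v² / 2g.
h = 2.468²/(2·9.81) = 6.091/19.62 = 0.3104 m.

h ≈ 0.3104 m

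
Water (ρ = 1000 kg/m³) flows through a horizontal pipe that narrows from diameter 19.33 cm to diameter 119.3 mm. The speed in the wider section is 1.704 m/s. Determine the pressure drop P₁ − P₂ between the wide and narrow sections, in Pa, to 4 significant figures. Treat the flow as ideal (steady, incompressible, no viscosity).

ΔP ≈ 8555 Pa

The volume flow rate is constant, so v₂ = (A₁/A₂)v₁ = (293.5/111.8)·1.704 = 4.474 m/s.
Along the horizontal streamline, P + ½ρv² is constant.
P₁ − P₂ = ½·1000·(4.474² − 1.704²) = ½·1000·17.11 = 8555 Pa.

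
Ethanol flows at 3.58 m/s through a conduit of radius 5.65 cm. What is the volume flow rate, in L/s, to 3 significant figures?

Q ≈ 35.9 L/s

Q = A·v = 0.0100 m² × 3.58 m/s = 0.0359 m³/s.
Converting: 0.0359 m³/s × 1000 = 35.9 L/s.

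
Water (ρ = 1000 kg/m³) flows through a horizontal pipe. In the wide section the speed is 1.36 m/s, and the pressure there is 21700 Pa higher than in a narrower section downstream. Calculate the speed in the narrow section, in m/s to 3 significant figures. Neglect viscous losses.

6.73 m/s

Horizontal Bernoulli: P₁ + ½ρv₁² = P₂ + ½ρv₂², so v₂² = v₁² + 2(P₁ − P₂)/ρ.
v₂ = √(1.36² + 2·21700/1000) = √(1.85 + 43.4) = 6.73 m/s.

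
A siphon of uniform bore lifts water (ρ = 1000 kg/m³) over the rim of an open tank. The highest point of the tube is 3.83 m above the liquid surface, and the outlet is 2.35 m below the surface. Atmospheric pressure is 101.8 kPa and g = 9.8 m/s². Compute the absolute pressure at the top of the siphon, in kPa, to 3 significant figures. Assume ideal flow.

P_top ≈ 41.2 kPa

Bernoulli surface→outlet gives ½v² = g·h_out, so v = √(2·9.8·2.35) = 6.79 m/s.
The bore is uniform, so the speed at the crest is the same v. Bernoulli surface→crest: P_atm = P_top + ½ρv² + ρg·h_top.
P_top = 101800 − ½·1000·6.79² − 1000·9.8·3.83 = 41200 Pa.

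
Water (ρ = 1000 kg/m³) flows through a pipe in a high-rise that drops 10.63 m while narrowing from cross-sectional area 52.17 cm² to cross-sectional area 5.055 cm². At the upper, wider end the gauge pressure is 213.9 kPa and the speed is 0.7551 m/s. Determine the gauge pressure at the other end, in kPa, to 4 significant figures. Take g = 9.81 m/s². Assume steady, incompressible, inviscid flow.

The volume flow rate is constant, so v₂ = (A₁/A₂)v₁ = (52.17/5.055)·0.7551 = 7.793 m/s.
Applying Bernoulli between the two ends and solving for P₂: P₂ = P₁ + ½ρ(v₁² − v₂²) − ρgΔh.
P₂ = 213900 + ½·1000·(0.7551² − 7.793²) − 1000·9.81·(−10.63) = 213900 + (-30080) − (-104300) = 288100 Pa.

P₂ = 288.1 kPa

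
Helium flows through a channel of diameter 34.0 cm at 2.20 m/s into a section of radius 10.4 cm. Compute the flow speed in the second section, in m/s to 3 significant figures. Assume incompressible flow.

By continuity, v₂ = v₁·A₁/A₂ = 2.20·(908/340) = 5.88 m/s.

v₂ ≈ 5.88 m/s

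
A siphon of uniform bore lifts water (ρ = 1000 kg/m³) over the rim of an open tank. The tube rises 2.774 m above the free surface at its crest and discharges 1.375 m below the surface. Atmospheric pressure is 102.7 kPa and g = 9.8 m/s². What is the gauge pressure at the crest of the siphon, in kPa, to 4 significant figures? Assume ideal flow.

P_gauge = -40.66 kPa

From the surface to the outlet (both open to atmosphere, surface at rest): v = √(2g·h_out) = √(2·9.8·1.375) = 5.191 m/s.
The bore is uniform, so the speed at the crest is the same v. Bernoulli surface→crest: P_atm = P_top + ½ρv² + ρg·h_top.
P_top = 102700 − ½·1000·5.191² − 1000·9.8·2.774 = 62040 Pa. So P_gauge = P_top − P_atm = -40660 Pa.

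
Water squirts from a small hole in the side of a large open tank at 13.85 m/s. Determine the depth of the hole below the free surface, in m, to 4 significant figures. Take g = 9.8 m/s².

For a small hole in a large open tank, ½v² = gh, giving h = v²/(2g).
h = 13.85²/(2·9.8) = 191.8/19.60 = 9.787 m.

9.787 m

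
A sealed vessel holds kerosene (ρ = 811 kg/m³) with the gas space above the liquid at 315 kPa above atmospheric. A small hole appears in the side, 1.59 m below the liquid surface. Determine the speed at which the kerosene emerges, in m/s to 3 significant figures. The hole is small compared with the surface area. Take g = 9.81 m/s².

Take point 1 at the surface (v₁ ≈ 0) and point 2 at the hole (at atmospheric pressure). Bernoulli: P₁ + ρg h = P_atm + ½ρv₂².
With P₁ − P_atm = 315000 Pa, v₂ = √(2gh + 2ΔP/ρ) = √(2·9.81·1.59 + 2·315000/811) = 28.4 m/s.

28.4 m/s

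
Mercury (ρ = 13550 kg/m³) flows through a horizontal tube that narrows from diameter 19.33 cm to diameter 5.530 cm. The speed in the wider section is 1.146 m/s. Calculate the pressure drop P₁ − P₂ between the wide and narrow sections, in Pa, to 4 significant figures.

Mass conservation (A₁v₁ = A₂v₂) gives v₂ = 1.146 × 293.5/24.02 = 14.00 m/s.
The pipe is horizontal, so Bernoulli reduces to P₁ + ½ρv₁² = P₂ + ½ρv₂².
P₁ − P₂ = ½·13550·(14.00² − 1.146²) = ½·13550·194.7 = 1319000 Pa.

ΔP ≈ 1319000 Pa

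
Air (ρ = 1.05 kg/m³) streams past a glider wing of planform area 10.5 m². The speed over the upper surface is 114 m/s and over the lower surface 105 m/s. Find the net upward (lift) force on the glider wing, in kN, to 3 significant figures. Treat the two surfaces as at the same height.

The faster flow above has the lower pressure; Bernoulli (same height) gives ΔP = ½ρ(v_up² − v_low²).
ΔP = ½·1.05·(114² − 105²) = 1030 Pa.
Lift = ΔP · A = 1030 × 10.5 = 10900 N.

F ≈ 10.9 kN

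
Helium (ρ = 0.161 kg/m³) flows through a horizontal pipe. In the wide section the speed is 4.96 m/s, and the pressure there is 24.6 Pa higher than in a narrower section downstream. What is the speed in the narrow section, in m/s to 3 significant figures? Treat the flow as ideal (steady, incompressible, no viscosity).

Along the level pipe P + ½ρv² is conserved, hence v₂² = v₁² + 2(P₁ − P₂)/ρ.
v₂ = √(4.96² + 2·24.6/0.161) = √(24.6 + 306) = 18.2 m/s.

v₂ = 18.2 m/s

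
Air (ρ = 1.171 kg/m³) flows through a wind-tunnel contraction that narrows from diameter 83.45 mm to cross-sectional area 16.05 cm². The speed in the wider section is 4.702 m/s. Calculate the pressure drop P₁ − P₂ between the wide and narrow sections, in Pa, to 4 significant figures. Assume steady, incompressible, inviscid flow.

By continuity, v₂ = v₁·A₁/A₂ = 4.702·(54.69/16.05) = 16.02 m/s.
The pipe is horizontal, so Bernoulli reduces to P₁ + ½ρv₁² = P₂ + ½ρv₂².
P₁ − P₂ = ½·1.171·(16.02² − 4.702²) = ½·1.171·234.6 = 137.4 Pa.

ΔP ≈ 137.4 Pa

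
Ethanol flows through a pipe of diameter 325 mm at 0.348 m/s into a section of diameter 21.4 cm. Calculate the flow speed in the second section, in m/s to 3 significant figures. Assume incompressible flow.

v₂ ≈ 0.803 m/s

The volume flow rate is constant, so v₂ = (A₁/A₂)v₁ = (830/360)·0.348 = 0.803 m/s.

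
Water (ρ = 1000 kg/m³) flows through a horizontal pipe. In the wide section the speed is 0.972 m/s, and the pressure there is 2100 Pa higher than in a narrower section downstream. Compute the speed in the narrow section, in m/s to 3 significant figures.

With h₁ = h₂, rearranging Bernoulli gives v₂ = √(v₁² + 2ΔP/ρ).
v₂ = √(0.972² + 2·2100/1000) = √(0.945 + 4.20) = 2.27 m/s.

v₂ ≈ 2.27 m/s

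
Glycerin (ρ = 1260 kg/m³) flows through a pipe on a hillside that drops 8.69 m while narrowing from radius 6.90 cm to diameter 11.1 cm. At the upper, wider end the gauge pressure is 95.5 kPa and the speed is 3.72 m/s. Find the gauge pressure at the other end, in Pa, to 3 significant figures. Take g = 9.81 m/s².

P₂ ≈ 191000 Pa

The volume flow rate is constant, so v₂ = (A₁/A₂)v₁ = (150/96.8)·3.72 = 5.75 m/s.
Energy conservation along the streamline gives P₂ = P₁ − ½ρ(v₂² − v₁²) − ρg(h₂ − h₁).
P₂ = 95500 + ½·1260·(3.72² − 5.75²) − 1260·9.81·(−8.69) = 95500 + (-12100) − (-107000) = 191000 Pa.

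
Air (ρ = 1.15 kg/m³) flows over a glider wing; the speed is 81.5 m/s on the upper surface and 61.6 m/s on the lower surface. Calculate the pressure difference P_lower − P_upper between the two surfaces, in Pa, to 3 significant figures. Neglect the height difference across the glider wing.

ΔP ≈ 1640 Pa

Bernoulli (same height): P_lower − P_upper = ½ρ(v_upper² − v_lower²).
ΔP = ½·1.15·(81.5² − 61.6²) = 1640 Pa.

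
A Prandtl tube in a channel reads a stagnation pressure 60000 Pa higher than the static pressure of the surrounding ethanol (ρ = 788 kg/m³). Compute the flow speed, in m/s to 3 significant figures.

The dynamic pressure equals the rise in static pressure at the stagnation point: ΔP = ½ρv².
v = √(2ΔP/ρ) = √(2·60000/788) = 12.3 m/s.

12.3 m/s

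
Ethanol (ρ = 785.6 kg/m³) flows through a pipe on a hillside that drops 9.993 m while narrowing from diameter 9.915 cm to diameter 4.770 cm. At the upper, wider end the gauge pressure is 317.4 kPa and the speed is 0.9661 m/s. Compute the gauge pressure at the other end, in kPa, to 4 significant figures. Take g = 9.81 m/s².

P₂ ≈ 387.9 kPa

By continuity, v₂ = v₁·A₁/A₂ = 0.9661·(77.21/17.87) = 4.174 m/s.
Applying Bernoulli between the two ends and solving for P₂: P₂ = P₁ + ½ρ(v₁² − v₂²) − ρgΔh.
P₂ = 317400 + ½·785.6·(0.9661² − 4.174²) − 785.6·9.81·(−9.993) = 317400 + (-6477) − (-77010) = 387900 Pa.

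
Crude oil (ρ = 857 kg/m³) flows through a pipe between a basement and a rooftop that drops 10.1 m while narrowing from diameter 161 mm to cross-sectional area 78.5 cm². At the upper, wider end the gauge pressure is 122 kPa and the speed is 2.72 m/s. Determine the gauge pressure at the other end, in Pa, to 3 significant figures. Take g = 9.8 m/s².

The volume flow rate is constant, so v₂ = (A₁/A₂)v₁ = (204/78.5)·2.72 = 7.05 m/s.
Bernoulli: P₁ + ½ρv₁² + ρg h₁ = P₂ + ½ρv₂² + ρg h₂, so P₂ = P₁ + ½ρ(v₁² − v₂²) − ρg(h₂ − h₁).
P₂ = 122000 + ½·857·(2.72² − 7.05²) − 857·9.8·(−10.1) = 122000 + (-18200) − (-84800) = 189000 Pa.

P₂ ≈ 189000 Pa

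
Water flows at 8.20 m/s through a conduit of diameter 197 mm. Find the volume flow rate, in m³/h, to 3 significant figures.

Q = 900 m³/h

Q = A·v = 0.0305 m² × 8.20 m/s = 0.250 m³/s.
Converting: 0.250 m³/s × 3600 = 900 m³/h.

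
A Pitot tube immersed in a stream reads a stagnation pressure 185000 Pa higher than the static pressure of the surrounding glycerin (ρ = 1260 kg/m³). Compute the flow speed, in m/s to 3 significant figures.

v ≈ 17.1 m/s

The dynamic pressure equals the rise in static pressure at the stagnation point: ΔP = ½ρv².
v = √(2ΔP/ρ) = √(2·185000/1260) = 17.1 m/s.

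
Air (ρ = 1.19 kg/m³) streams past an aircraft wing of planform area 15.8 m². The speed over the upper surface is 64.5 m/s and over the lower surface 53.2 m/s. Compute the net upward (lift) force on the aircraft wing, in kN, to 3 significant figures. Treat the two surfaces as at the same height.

F ≈ 12.5 kN

From P + ½ρv² = const at equal height, P_low − P_up = ½ρ(v_up² − v_low²).
ΔP = ½·1.19·(64.5² − 53.2²) = 791 Pa.
Lift = ΔP · A = 791 × 15.8 = 12500 N.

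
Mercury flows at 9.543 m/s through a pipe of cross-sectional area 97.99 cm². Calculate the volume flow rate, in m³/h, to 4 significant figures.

Q ≈ 336.6 m³/h

Q = A·v = 0.009799 m² × 9.543 m/s = 0.09351 m³/s.
Converting: 0.09351 m³/s × 3600 = 336.6 m³/h.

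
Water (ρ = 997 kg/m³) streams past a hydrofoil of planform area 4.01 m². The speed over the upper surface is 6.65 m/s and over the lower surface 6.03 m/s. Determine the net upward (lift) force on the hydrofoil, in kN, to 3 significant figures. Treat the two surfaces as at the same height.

F = 15.7 kN

From P + ½ρv² = const at equal height, P_low − P_up = ½ρ(v_up² − v_low²).
ΔP = ½·997·(6.65² − 6.03²) = 3920 Pa.
Lift = ΔP · A = 3920 × 4.01 = 15700 N.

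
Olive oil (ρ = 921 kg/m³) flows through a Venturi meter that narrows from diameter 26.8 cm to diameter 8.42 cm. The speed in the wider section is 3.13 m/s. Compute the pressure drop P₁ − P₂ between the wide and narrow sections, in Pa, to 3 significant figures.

ΔP ≈ 459000 Pa

Mass conservation (A₁v₁ = A₂v₂) gives v₂ = 3.13 × 564/55.7 = 31.7 m/s.
With no height change, Bernoulli's equation is P₁ + ½ρv₁² = P₂ + ½ρv₂².
P₁ − P₂ = ½·921·(31.7² − 3.13²) = ½·921·996 = 459000 Pa.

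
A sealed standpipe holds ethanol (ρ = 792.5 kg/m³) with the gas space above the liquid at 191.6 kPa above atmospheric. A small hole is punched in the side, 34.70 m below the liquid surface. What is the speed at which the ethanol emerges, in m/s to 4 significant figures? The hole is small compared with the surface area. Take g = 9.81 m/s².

34.12 m/s

Take point 1 at the surface (v₁ ≈ 0) and point 2 at the hole (at atmospheric pressure). Bernoulli: P₁ + ρg h = P_atm + ½ρv₂².
With P₁ − P_atm = 191600 Pa, v₂ = √(2gh + 2ΔP/ρ) = √(2·9.81·34.70 + 2·191600/792.5) = 34.12 m/s.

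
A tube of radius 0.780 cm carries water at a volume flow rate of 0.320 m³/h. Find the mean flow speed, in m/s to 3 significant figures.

Q = 0.320 m³/h = 0.0000889 m³/s.
v = Q/A = 0.0000889 / 0.000191 = 0.465 m/s.

v ≈ 0.465 m/s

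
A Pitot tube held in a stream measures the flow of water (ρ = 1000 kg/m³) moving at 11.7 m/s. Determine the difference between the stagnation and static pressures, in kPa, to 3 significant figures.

The dynamic pressure equals the rise in static pressure at the stagnation point: ΔP = ½ρv².
ΔP = ½·1000·11.7² = 68400 Pa.

ΔP ≈ 68.4 kPa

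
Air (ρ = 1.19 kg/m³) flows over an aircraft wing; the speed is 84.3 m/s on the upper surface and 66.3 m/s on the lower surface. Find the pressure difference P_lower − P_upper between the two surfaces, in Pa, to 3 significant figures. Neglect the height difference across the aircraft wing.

ΔP = 1610 Pa

Bernoulli (same height): P_lower − P_upper = ½ρ(v_upper² − v_lower²).
ΔP = ½·1.19·(84.3² − 66.3²) = 1610 Pa.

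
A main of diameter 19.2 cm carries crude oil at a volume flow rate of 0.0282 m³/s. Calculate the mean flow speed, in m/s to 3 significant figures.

v ≈ 0.974 m/s

Q = 0.0282 m³/s = 0.0282 m³/s.
v = Q/A = 0.0282 / 0.0290 = 0.974 m/s.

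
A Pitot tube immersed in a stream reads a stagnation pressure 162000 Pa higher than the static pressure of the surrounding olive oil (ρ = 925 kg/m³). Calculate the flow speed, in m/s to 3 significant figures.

At the stagnation point the flow is brought to rest, so Bernoulli gives P_stag − P_static = ½ρv².
v = √(2ΔP/ρ) = √(2·162000/925) = 18.7 m/s.

v ≈ 18.7 m/s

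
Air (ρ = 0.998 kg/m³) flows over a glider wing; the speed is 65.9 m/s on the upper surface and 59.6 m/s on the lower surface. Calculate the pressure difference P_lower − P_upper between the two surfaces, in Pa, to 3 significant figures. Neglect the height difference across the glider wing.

ΔP ≈ 395 Pa

Bernoulli (same height): P_lower − P_upper = ½ρ(v_upper² − v_lower²).
ΔP = ½·0.998·(65.9² − 59.6²) = 395 Pa.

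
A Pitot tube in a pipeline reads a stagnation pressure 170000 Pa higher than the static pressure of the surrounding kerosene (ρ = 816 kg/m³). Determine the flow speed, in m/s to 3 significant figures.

At the stagnation point the flow is brought to rest, so Bernoulli gives P_stag − P_static = ½ρv².
v = √(2ΔP/ρ) = √(2·170000/816) = 20.4 m/s.

20.4 m/s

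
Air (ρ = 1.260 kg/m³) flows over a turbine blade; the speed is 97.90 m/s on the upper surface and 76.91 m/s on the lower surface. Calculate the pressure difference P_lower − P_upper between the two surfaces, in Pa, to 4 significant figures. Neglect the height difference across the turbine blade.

With negligible Δh, P + ½ρv² is constant, so P_low − P_up = ½ρ(v_up² − v_low²).
ΔP = ½·1.260·(97.90² − 76.91²) = 2312 Pa.

ΔP = 2312 Pa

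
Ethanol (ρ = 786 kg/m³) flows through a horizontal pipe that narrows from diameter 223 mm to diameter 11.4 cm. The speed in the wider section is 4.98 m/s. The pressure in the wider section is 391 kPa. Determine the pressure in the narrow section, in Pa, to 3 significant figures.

P₂ ≈ 258000 Pa

Continuity gives A₁v₁ = A₂v₂, so v₂ = (391 cm²)/(102 cm²) × 4.98 m/s = 19.1 m/s.
With no height change, Bernoulli's equation is P₁ + ½ρv₁² = P₂ + ½ρv₂².
P₂ = P₁ − ½ρ(v₂² − v₁²) = 391000 − ½·786·(19.1² − 4.98²) = 391000 − 133000 = 258000 Pa.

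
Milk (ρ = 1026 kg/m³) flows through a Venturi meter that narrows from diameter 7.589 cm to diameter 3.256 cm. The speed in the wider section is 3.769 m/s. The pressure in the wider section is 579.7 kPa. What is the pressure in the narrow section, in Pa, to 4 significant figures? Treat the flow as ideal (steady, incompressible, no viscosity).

371900 Pa

Continuity gives A₁v₁ = A₂v₂, so v₂ = (45.23 cm²)/(8.326 cm²) × 3.769 m/s = 20.48 m/s.
The pipe is horizontal, so Bernoulli reduces to P₁ + ½ρv₁² = P₂ + ½ρv₂².
P₂ = P₁ − ½ρ(v₂² − v₁²) = 579700 − ½·1026·(20.48² − 3.769²) = 579700 − 207800 = 371900 Pa.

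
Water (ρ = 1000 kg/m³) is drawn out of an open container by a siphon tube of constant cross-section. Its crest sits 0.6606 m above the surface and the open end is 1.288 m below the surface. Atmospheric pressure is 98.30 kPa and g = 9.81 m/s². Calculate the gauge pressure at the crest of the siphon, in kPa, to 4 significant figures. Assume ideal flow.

P_gauge = -19.12 kPa

Bernoulli surface→outlet gives ½v² = g·h_out, so v = √(2·9.81·1.288) = 5.027 m/s.
With constant cross-section the crest speed equals v; applying Bernoulli from the surface up to the crest, P_top = P_atm − ½ρv² − ρg·h_top.
P_top = 98300 − ½·1000·5.027² − 1000·9.81·0.6606 = 79180 Pa. So P_gauge = P_top − P_atm = -19120 Pa.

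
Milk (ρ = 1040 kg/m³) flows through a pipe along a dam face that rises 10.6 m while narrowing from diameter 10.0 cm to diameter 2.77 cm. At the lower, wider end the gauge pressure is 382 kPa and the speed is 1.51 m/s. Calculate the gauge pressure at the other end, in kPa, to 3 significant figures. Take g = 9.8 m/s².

P₂ ≈ 73.8 kPa

By continuity, v₂ = v₁·A₁/A₂ = 1.51·(78.5/6.03) = 19.7 m/s.
Energy conservation along the streamline gives P₂ = P₁ − ½ρ(v₂² − v₁²) − ρg(h₂ − h₁).
P₂ = 382000 + ½·1040·(1.51² − 19.7²) − 1040·9.8·(+10.6) = 382000 + (-200000) − (108000) = 73800 Pa.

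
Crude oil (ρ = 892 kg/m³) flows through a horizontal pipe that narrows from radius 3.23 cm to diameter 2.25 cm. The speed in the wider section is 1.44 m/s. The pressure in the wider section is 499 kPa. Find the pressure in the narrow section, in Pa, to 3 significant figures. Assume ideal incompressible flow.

P₂ = 437000 Pa

Mass conservation (A₁v₁ = A₂v₂) gives v₂ = 1.44 × 32.8/3.98 = 11.9 m/s.
Bernoulli (h₁ = h₂): P₁ − P₂ = ½ρ(v₂² − v₁²).
P₂ = P₁ − ½ρ(v₂² − v₁²) = 499000 − ½·892·(11.9² − 1.44²) = 499000 − 61900 = 437000 Pa.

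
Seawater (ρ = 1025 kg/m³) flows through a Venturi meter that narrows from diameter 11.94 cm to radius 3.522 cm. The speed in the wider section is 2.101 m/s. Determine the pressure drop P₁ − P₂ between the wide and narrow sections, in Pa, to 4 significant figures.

Mass conservation (A₁v₁ = A₂v₂) gives v₂ = 2.101 × 112.0/38.97 = 6.037 m/s.
The pipe is horizontal, so Bernoulli reduces to P₁ + ½ρv₁² = P₂ + ½ρv₂².
P₁ − P₂ = ½·1025·(6.037² − 2.101²) = ½·1025·32.03 = 16410 Pa.

ΔP = 16410 Pa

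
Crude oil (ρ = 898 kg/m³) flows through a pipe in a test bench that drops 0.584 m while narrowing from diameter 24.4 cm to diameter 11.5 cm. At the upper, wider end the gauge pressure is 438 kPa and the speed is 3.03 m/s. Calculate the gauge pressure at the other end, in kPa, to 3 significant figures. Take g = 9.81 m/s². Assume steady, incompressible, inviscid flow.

By continuity, v₂ = v₁·A₁/A₂ = 3.03·(468/104) = 13.6 m/s.
Energy conservation along the streamline gives P₂ = P₁ − ½ρ(v₂² − v₁²) − ρg(h₂ − h₁).
P₂ = 438000 + ½·898·(3.03² − 13.6²) − 898·9.81·(−0.584) = 438000 + (-79400) − (-5140) = 364000 Pa.

P₂ ≈ 364 kPa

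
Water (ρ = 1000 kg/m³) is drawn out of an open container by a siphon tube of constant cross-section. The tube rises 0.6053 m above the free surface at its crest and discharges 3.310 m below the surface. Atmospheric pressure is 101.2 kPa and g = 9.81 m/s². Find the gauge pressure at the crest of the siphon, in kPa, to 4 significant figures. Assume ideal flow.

From the surface to the outlet (both open to atmosphere, surface at rest): v = √(2g·h_out) = √(2·9.81·3.310) = 8.059 m/s.
Continuity keeps v the same throughout the tube; from surface to crest, P_atm + 0 = P_top + ½ρv² + ρg·h_top.
P_top = 101200 − ½·1000·8.059² − 1000·9.81·0.6053 = 62790 Pa. So P_gauge = P_top − P_atm = -38410 Pa.

-38.41 kPa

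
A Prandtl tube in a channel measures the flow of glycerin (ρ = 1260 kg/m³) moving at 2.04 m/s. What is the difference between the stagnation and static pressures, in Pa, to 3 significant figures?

At the stagnation point the flow is brought to rest, so Bernoulli gives P_stag − P_static = ½ρv².
ΔP = ½·1260·2.04² = 2620 Pa.

ΔP ≈ 2620 Pa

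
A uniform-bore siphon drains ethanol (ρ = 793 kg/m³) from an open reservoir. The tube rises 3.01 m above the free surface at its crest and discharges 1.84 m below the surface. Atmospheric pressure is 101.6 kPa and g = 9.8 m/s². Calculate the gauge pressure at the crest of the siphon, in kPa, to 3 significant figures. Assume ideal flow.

The outlet speed comes from Torricelli: v = √(2g·1.84) = 6.01 m/s.
With constant cross-section the crest speed equals v; applying Bernoulli from the surface up to the crest, P_top = P_atm − ½ρv² − ρg·h_top.
P_top = 101600 − ½·793·6.01² − 793·9.8·3.01 = 63900 Pa. So P_gauge = P_top − P_atm = -37700 Pa.

P_gauge = -37.7 kPa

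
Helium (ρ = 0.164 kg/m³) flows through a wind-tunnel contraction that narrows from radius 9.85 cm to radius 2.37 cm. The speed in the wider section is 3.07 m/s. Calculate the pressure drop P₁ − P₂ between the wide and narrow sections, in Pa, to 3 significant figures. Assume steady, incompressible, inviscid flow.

Mass conservation (A₁v₁ = A₂v₂) gives v₂ = 3.07 × 305/17.6 = 53.0 m/s.
Along the horizontal streamline, P + ½ρv² is constant.
P₁ − P₂ = ½·0.164·(53.0² − 3.07²) = ½·0.164·2800 = 230 Pa.

ΔP = 230 Pa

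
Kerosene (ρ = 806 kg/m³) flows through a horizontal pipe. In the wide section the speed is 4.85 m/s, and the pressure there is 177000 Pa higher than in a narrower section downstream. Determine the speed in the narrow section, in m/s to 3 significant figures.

v₂ ≈ 21.5 m/s

Horizontal Bernoulli: P₁ + ½ρv₁² = P₂ + ½ρv₂², so v₂² = v₁² + 2(P₁ − P₂)/ρ.
v₂ = √(4.85² + 2·177000/806) = √(23.5 + 439) = 21.5 m/s.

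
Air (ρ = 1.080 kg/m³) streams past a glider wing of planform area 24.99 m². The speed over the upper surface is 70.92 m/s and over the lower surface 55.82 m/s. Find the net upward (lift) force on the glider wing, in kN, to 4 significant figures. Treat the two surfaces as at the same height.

F ≈ 25.83 kN

The faster flow above has the lower pressure; Bernoulli (same height) gives ΔP = ½ρ(v_up² − v_low²).
ΔP = ½·1.080·(70.92² − 55.82²) = 1033 Pa.
Lift = ΔP · A = 1033 × 24.99 = 25830 N.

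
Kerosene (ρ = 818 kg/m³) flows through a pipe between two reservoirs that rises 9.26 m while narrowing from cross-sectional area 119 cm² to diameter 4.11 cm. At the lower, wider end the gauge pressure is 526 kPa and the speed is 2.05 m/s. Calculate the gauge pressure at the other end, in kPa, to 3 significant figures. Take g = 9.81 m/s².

Continuity gives A₁v₁ = A₂v₂, so v₂ = (119 cm²)/(13.3 cm²) × 2.05 m/s = 18.4 m/s.
Energy conservation along the streamline gives P₂ = P₁ − ½ρ(v₂² − v₁²) − ρg(h₂ − h₁).
P₂ = 526000 + ½·818·(2.05² − 18.4²) − 818·9.81·(+9.26) = 526000 + (-137000) − (74300) = 315000 Pa.

315 kPa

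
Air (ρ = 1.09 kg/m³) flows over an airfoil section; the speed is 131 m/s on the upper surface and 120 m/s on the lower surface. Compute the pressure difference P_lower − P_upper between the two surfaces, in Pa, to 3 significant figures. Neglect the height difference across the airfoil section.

The pressure is lower where the speed is higher: ΔP = ½ρ(v_up² − v_low²).
ΔP = ½·1.09·(131² − 120²) = 1500 Pa.

ΔP ≈ 1500 Pa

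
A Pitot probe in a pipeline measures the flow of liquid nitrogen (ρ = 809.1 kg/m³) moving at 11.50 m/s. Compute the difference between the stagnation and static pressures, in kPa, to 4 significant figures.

At the stagnation point the flow is brought to rest, so Bernoulli gives P_stag − P_static = ½ρv².
ΔP = ½·809.1·11.50² = 53500 Pa.

ΔP ≈ 53.50 kPa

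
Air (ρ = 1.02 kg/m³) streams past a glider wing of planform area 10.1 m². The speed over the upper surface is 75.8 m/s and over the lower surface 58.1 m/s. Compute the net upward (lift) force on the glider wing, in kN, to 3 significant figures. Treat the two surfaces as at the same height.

From P + ½ρv² = const at equal height, P_low − P_up = ½ρ(v_up² − v_low²).
ΔP = ½·1.02·(75.8² − 58.1²) = 1210 Pa.
Lift = ΔP · A = 1210 × 10.1 = 12200 N.

F = 12.2 kN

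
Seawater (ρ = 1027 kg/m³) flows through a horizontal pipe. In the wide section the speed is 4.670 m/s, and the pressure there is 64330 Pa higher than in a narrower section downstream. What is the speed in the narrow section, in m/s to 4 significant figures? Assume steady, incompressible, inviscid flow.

v₂ ≈ 12.13 m/s

Horizontal Bernoulli: P₁ + ½ρv₁² = P₂ + ½ρv₂², so v₂² = v₁² + 2(P₁ − P₂)/ρ.
v₂ = √(4.670² + 2·64330/1027) = √(21.81 + 125.3) = 12.13 m/s.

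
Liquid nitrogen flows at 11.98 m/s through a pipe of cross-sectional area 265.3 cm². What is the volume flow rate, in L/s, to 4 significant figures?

Q = A·v = 0.02653 m² × 11.98 m/s = 0.3178 m³/s.
Converting: 0.3178 m³/s × 1000 = 317.8 L/s.

Q ≈ 317.8 L/s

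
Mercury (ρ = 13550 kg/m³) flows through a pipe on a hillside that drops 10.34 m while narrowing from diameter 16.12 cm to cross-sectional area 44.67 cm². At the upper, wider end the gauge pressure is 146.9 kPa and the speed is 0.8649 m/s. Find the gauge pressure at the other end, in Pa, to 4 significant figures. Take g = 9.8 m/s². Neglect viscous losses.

P₂ = 1419000 Pa

The volume flow rate is constant, so v₂ = (A₁/A₂)v₁ = (204.1/44.67)·0.8649 = 3.952 m/s.
Applying Bernoulli between the two ends and solving for P₂: P₂ = P₁ + ½ρ(v₁² − v₂²) − ρgΔh.
P₂ = 146900 + ½·13550·(0.8649² − 3.952²) − 13550·9.8·(−10.34) = 146900 + (-100700) − (-1373000) = 1419000 Pa.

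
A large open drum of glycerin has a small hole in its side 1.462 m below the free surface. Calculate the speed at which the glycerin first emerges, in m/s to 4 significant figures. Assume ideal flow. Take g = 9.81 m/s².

v ≈ 5.356 m/s

The surface is effectively still and both ends are open, so ½v² = gh and v = √(2·9.81·1.462) = 5.356 m/s.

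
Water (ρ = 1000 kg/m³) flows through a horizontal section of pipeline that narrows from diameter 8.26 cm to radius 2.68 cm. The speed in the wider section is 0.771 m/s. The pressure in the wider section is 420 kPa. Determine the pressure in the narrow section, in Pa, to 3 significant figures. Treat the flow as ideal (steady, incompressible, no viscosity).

419000 Pa

The volume flow rate is constant, so v₂ = (A₁/A₂)v₁ = (53.6/22.6)·0.771 = 1.83 m/s.
Along the horizontal streamline, P + ½ρv² is constant.
P₂ = P₁ − ½ρ(v₂² − v₁²) = 420000 − ½·1000·(1.83² − 0.771²) = 420000 − 1380 = 419000 Pa.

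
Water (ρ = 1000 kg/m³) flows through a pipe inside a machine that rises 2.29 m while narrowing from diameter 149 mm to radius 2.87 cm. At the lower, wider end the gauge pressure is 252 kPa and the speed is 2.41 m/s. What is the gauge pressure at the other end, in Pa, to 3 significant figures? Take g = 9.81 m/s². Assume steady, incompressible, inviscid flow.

P₂ ≈ 101000 Pa

Mass conservation (A₁v₁ = A₂v₂) gives v₂ = 2.41 × 174/25.9 = 16.2 m/s.
Bernoulli: P₁ + ½ρv₁² + ρg h₁ = P₂ + ½ρv₂² + ρg h₂, so P₂ = P₁ + ½ρ(v₁² − v₂²) − ρg(h₂ − h₁).
P₂ = 252000 + ½·1000·(2.41² − 16.2²) − 1000·9.81·(+2.29) = 252000 + (-129000) − (22500) = 101000 Pa.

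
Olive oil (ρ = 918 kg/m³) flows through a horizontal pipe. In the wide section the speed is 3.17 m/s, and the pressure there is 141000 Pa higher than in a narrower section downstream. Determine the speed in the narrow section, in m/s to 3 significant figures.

17.8 m/s

Horizontal Bernoulli: P₁ + ½ρv₁² = P₂ + ½ρv₂², so v₂² = v₁² + 2(P₁ − P₂)/ρ.
v₂ = √(3.17² + 2·141000/918) = √(10.0 + 307) = 17.8 m/s.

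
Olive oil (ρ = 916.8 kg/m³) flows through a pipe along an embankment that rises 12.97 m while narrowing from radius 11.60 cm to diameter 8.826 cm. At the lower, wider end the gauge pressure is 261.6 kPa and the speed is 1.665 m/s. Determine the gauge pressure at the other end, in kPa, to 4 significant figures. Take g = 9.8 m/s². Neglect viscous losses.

The volume flow rate is constant, so v₂ = (A₁/A₂)v₁ = (422.7/61.18)·1.665 = 11.50 m/s.
Applying Bernoulli between the two ends and solving for P₂: P₂ = P₁ + ½ρ(v₁² − v₂²) − ρgΔh.
P₂ = 261600 + ½·916.8·(1.665² − 11.50²) − 916.8·9.8·(+12.97) = 261600 + (-59400) − (116500) = 85670 Pa.

P₂ ≈ 85.67 kPa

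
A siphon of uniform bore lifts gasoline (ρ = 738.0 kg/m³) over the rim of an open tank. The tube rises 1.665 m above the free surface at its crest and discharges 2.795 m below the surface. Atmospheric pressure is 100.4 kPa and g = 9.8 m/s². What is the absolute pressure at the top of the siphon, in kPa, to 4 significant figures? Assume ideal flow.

Bernoulli surface→outlet gives ½v² = g·h_out, so v = √(2·9.8·2.795) = 7.401 m/s.
The bore is uniform, so the speed at the crest is the same v. Bernoulli surface→crest: P_atm = P_top + ½ρv² + ρg·h_top.
P_top = 100400 − ½·738.0·7.401² − 738.0·9.8·1.665 = 68140 Pa.

P_top ≈ 68.14 kPa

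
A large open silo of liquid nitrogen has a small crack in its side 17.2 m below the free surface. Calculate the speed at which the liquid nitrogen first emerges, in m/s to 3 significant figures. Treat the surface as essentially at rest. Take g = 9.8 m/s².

With the surface at rest and both surface and jet at atmospheric pressure, Bernoulli gives ρg h = ½ρv², so v = √(2gh) = √(2·9.8·17.2) = 18.4 m/s.

v = 18.4 m/s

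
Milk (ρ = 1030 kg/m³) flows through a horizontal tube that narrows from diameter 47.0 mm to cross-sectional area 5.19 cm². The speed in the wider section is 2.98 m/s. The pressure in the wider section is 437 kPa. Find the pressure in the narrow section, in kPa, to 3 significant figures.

The volume flow rate is constant, so v₂ = (A₁/A₂)v₁ = (17.3/5.19)·2.98 = 9.96 m/s.
The pipe is horizontal, so Bernoulli reduces to P₁ + ½ρv₁² = P₂ + ½ρv₂².
P₂ = P₁ − ½ρ(v₂² − v₁²) = 437000 − ½·1030·(9.96² − 2.98²) = 437000 − 46500 = 390000 Pa.

390 kPa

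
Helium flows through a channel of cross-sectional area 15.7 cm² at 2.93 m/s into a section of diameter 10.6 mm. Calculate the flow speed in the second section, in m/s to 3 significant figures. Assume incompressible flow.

By continuity, v₂ = v₁·A₁/A₂ = 2.93·(15.7/0.882) = 52.1 m/s.

v₂ ≈ 52.1 m/s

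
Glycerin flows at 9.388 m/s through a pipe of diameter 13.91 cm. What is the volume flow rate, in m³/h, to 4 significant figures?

Q ≈ 513.6 m³/h

Q = A·v = 0.01520 m² × 9.388 m/s = 0.1427 m³/s.
Converting: 0.1427 m³/s × 3600 = 513.6 m³/h.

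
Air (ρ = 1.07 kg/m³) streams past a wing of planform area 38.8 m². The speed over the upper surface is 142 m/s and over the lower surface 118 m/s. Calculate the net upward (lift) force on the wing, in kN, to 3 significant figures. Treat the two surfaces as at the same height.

The faster flow above has the lower pressure; Bernoulli (same height) gives ΔP = ½ρ(v_up² − v_low²).
ΔP = ½·1.07·(142² − 118²) = 3340 Pa.
Lift = ΔP · A = 3340 × 38.8 = 130000 N.

130 kN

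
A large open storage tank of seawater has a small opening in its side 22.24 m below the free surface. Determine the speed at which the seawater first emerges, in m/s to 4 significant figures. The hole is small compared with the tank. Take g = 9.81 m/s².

The surface is effectively still and both ends are open, so ½v² = gh and v = √(2·9.81·22.24) = 20.89 m/s.

v = 20.89 m/s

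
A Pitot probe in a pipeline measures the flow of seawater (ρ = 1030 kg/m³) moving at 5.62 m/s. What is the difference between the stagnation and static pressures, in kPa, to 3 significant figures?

ΔP ≈ 16.3 kPa

The dynamic pressure equals the rise in static pressure at the stagnation point: ΔP = ½ρv².
ΔP = ½·1030·5.62² = 16300 Pa.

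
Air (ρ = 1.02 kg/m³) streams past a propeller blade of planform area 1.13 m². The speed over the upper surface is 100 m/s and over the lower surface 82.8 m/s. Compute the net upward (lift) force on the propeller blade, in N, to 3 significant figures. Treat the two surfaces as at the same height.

With equal heights on the two surfaces, Bernoulli gives P_lower − P_upper = ½ρ(v_upper² − v_lower²).
ΔP = ½·1.02·(100² − 82.8²) = 1600 Pa.
Lift = ΔP · A = 1600 × 1.13 = 1810 N.

F ≈ 1810 N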